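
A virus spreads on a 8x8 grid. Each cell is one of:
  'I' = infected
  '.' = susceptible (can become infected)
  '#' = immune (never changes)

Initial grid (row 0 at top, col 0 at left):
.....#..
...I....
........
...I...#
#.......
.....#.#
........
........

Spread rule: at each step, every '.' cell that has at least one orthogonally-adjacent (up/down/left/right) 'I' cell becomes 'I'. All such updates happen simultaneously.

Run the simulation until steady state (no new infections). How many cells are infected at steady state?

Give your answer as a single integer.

Step 0 (initial): 2 infected
Step 1: +7 new -> 9 infected
Step 2: +11 new -> 20 infected
Step 3: +12 new -> 32 infected
Step 4: +10 new -> 42 infected
Step 5: +9 new -> 51 infected
Step 6: +4 new -> 55 infected
Step 7: +3 new -> 58 infected
Step 8: +1 new -> 59 infected
Step 9: +0 new -> 59 infected

Answer: 59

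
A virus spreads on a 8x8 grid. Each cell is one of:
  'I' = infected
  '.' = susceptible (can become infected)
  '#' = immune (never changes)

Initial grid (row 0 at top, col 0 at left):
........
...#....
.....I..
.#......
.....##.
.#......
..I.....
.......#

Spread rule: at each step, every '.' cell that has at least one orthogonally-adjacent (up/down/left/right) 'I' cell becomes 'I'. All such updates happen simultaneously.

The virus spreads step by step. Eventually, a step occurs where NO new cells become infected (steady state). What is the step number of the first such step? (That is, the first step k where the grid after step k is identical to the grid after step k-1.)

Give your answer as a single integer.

Answer: 8

Derivation:
Step 0 (initial): 2 infected
Step 1: +8 new -> 10 infected
Step 2: +13 new -> 23 infected
Step 3: +15 new -> 38 infected
Step 4: +9 new -> 47 infected
Step 5: +8 new -> 55 infected
Step 6: +2 new -> 57 infected
Step 7: +1 new -> 58 infected
Step 8: +0 new -> 58 infected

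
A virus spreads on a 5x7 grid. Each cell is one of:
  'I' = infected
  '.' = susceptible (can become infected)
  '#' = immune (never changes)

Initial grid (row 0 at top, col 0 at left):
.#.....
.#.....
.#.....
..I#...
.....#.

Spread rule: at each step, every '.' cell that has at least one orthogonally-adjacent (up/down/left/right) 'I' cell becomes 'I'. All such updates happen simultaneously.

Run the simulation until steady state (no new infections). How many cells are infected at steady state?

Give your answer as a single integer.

Answer: 30

Derivation:
Step 0 (initial): 1 infected
Step 1: +3 new -> 4 infected
Step 2: +5 new -> 9 infected
Step 3: +6 new -> 15 infected
Step 4: +5 new -> 20 infected
Step 5: +5 new -> 25 infected
Step 6: +3 new -> 28 infected
Step 7: +2 new -> 30 infected
Step 8: +0 new -> 30 infected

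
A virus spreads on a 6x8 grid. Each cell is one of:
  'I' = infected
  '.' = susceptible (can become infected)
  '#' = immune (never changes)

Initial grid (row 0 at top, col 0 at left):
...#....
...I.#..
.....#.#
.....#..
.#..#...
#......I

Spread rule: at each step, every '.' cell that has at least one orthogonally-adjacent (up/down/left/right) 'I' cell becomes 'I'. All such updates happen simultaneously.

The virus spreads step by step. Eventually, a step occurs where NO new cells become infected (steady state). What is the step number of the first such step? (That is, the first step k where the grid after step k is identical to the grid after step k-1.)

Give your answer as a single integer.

Answer: 7

Derivation:
Step 0 (initial): 2 infected
Step 1: +5 new -> 7 infected
Step 2: +9 new -> 16 infected
Step 3: +10 new -> 26 infected
Step 4: +7 new -> 33 infected
Step 5: +4 new -> 37 infected
Step 6: +3 new -> 40 infected
Step 7: +0 new -> 40 infected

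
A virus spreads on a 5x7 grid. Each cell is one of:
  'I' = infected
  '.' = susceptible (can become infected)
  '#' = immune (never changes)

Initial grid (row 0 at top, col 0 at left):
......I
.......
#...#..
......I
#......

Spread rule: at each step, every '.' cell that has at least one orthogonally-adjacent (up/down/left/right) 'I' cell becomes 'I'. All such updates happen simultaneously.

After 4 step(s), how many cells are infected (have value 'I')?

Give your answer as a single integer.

Step 0 (initial): 2 infected
Step 1: +5 new -> 7 infected
Step 2: +5 new -> 12 infected
Step 3: +4 new -> 16 infected
Step 4: +5 new -> 21 infected

Answer: 21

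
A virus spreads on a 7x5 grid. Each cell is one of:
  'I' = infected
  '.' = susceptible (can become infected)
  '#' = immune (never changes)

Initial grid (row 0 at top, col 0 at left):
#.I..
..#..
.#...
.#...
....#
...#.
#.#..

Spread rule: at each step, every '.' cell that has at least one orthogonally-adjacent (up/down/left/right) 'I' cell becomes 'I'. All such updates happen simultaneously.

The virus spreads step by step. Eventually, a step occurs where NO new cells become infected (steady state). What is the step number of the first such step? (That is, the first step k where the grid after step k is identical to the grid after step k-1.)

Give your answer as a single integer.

Step 0 (initial): 1 infected
Step 1: +2 new -> 3 infected
Step 2: +3 new -> 6 infected
Step 3: +3 new -> 9 infected
Step 4: +4 new -> 13 infected
Step 5: +4 new -> 17 infected
Step 6: +2 new -> 19 infected
Step 7: +3 new -> 22 infected
Step 8: +1 new -> 23 infected
Step 9: +1 new -> 24 infected
Step 10: +0 new -> 24 infected

Answer: 10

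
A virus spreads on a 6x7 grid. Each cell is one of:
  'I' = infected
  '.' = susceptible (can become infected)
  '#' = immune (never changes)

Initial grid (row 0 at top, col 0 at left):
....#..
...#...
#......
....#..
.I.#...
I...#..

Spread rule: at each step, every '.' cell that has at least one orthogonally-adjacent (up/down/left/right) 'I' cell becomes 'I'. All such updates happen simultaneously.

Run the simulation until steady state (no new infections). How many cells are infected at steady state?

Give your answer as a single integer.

Answer: 36

Derivation:
Step 0 (initial): 2 infected
Step 1: +4 new -> 6 infected
Step 2: +4 new -> 10 infected
Step 3: +4 new -> 14 infected
Step 4: +4 new -> 18 infected
Step 5: +3 new -> 21 infected
Step 6: +3 new -> 24 infected
Step 7: +3 new -> 27 infected
Step 8: +4 new -> 31 infected
Step 9: +4 new -> 35 infected
Step 10: +1 new -> 36 infected
Step 11: +0 new -> 36 infected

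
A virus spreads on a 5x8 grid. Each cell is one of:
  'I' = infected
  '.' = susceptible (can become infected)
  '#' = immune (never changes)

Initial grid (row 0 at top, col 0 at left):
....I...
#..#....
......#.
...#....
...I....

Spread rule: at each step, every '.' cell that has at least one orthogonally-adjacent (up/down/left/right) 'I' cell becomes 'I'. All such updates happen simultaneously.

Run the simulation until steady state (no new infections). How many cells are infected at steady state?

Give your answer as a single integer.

Step 0 (initial): 2 infected
Step 1: +5 new -> 7 infected
Step 2: +8 new -> 15 infected
Step 3: +11 new -> 26 infected
Step 4: +7 new -> 33 infected
Step 5: +3 new -> 36 infected
Step 6: +0 new -> 36 infected

Answer: 36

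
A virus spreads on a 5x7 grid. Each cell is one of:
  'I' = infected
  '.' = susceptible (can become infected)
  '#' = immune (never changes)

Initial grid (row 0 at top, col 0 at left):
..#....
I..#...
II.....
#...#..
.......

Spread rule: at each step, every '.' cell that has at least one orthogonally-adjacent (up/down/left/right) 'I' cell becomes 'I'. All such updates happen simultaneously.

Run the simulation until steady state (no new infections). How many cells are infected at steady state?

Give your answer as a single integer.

Answer: 31

Derivation:
Step 0 (initial): 3 infected
Step 1: +4 new -> 7 infected
Step 2: +5 new -> 12 infected
Step 3: +4 new -> 16 infected
Step 4: +3 new -> 19 infected
Step 5: +5 new -> 24 infected
Step 6: +5 new -> 29 infected
Step 7: +2 new -> 31 infected
Step 8: +0 new -> 31 infected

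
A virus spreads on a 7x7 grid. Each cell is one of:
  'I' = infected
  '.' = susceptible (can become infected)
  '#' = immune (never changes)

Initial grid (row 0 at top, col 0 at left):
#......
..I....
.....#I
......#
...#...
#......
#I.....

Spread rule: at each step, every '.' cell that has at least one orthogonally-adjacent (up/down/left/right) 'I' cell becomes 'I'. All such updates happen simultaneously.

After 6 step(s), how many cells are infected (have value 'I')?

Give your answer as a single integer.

Step 0 (initial): 3 infected
Step 1: +7 new -> 10 infected
Step 2: +12 new -> 22 infected
Step 3: +10 new -> 32 infected
Step 4: +4 new -> 36 infected
Step 5: +4 new -> 40 infected
Step 6: +2 new -> 42 infected

Answer: 42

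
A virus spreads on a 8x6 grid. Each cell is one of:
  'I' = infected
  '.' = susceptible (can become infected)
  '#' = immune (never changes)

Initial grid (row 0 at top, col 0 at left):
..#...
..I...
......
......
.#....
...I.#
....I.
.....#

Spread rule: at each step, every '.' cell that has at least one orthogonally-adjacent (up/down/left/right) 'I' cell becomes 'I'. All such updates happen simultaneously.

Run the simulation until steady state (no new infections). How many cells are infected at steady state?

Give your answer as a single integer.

Answer: 44

Derivation:
Step 0 (initial): 3 infected
Step 1: +9 new -> 12 infected
Step 2: +13 new -> 25 infected
Step 3: +11 new -> 36 infected
Step 4: +7 new -> 43 infected
Step 5: +1 new -> 44 infected
Step 6: +0 new -> 44 infected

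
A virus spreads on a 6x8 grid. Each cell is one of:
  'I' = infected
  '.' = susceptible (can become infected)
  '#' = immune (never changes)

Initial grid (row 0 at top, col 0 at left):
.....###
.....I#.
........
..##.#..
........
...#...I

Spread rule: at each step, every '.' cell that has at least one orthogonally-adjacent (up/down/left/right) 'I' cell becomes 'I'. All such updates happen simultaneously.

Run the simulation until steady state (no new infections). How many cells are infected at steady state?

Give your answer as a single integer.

Step 0 (initial): 2 infected
Step 1: +4 new -> 6 infected
Step 2: +7 new -> 13 infected
Step 3: +8 new -> 21 infected
Step 4: +5 new -> 26 infected
Step 5: +4 new -> 30 infected
Step 6: +4 new -> 34 infected
Step 7: +3 new -> 37 infected
Step 8: +2 new -> 39 infected
Step 9: +1 new -> 40 infected
Step 10: +0 new -> 40 infected

Answer: 40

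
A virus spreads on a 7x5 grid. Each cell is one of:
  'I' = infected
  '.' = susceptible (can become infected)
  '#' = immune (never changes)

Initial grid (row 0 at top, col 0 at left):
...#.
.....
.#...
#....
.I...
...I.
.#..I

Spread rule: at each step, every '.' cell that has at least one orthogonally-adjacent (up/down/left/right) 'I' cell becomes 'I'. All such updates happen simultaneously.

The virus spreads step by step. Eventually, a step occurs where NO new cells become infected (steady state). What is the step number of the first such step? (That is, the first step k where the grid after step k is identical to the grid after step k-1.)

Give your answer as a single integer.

Answer: 8

Derivation:
Step 0 (initial): 3 infected
Step 1: +8 new -> 11 infected
Step 2: +5 new -> 16 infected
Step 3: +4 new -> 20 infected
Step 4: +3 new -> 23 infected
Step 5: +3 new -> 26 infected
Step 6: +3 new -> 29 infected
Step 7: +2 new -> 31 infected
Step 8: +0 new -> 31 infected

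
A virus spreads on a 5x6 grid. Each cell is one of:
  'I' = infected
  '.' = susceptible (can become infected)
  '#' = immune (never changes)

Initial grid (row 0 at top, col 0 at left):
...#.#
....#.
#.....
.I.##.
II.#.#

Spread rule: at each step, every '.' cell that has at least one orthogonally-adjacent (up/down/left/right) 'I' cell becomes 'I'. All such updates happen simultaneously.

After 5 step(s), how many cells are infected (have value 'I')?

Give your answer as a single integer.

Answer: 18

Derivation:
Step 0 (initial): 3 infected
Step 1: +4 new -> 7 infected
Step 2: +2 new -> 9 infected
Step 3: +4 new -> 13 infected
Step 4: +4 new -> 17 infected
Step 5: +1 new -> 18 infected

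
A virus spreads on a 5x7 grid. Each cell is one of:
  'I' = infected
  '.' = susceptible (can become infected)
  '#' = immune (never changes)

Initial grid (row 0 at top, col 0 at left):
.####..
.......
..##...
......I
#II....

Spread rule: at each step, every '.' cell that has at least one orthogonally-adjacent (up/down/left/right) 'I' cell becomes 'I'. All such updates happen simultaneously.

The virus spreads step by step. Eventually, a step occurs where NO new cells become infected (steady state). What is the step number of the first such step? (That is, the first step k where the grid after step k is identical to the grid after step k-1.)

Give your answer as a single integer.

Step 0 (initial): 3 infected
Step 1: +6 new -> 9 infected
Step 2: +8 new -> 17 infected
Step 3: +5 new -> 22 infected
Step 4: +4 new -> 26 infected
Step 5: +2 new -> 28 infected
Step 6: +0 new -> 28 infected

Answer: 6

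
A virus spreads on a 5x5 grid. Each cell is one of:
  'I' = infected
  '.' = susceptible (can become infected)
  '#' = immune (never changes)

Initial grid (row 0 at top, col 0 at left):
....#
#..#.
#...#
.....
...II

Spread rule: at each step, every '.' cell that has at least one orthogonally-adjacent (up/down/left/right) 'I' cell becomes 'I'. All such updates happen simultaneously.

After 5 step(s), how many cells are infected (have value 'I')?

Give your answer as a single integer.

Answer: 16

Derivation:
Step 0 (initial): 2 infected
Step 1: +3 new -> 5 infected
Step 2: +3 new -> 8 infected
Step 3: +3 new -> 11 infected
Step 4: +3 new -> 14 infected
Step 5: +2 new -> 16 infected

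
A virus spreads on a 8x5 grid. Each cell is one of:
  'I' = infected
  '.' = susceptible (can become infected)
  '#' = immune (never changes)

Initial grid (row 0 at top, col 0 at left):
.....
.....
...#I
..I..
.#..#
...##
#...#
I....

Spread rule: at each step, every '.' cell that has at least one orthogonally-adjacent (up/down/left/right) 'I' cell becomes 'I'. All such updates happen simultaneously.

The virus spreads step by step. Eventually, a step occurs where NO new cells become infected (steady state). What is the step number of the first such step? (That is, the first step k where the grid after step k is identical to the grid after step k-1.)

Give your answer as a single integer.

Answer: 6

Derivation:
Step 0 (initial): 3 infected
Step 1: +7 new -> 10 infected
Step 2: +9 new -> 19 infected
Step 3: +8 new -> 27 infected
Step 4: +5 new -> 32 infected
Step 5: +1 new -> 33 infected
Step 6: +0 new -> 33 infected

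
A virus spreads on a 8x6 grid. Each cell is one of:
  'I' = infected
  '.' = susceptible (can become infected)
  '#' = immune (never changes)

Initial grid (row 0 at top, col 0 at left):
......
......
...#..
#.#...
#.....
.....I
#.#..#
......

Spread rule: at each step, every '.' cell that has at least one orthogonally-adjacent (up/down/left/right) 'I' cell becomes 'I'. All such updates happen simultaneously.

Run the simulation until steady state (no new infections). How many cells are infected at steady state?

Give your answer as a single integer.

Step 0 (initial): 1 infected
Step 1: +2 new -> 3 infected
Step 2: +4 new -> 7 infected
Step 3: +6 new -> 13 infected
Step 4: +7 new -> 20 infected
Step 5: +6 new -> 26 infected
Step 6: +4 new -> 30 infected
Step 7: +4 new -> 34 infected
Step 8: +4 new -> 38 infected
Step 9: +2 new -> 40 infected
Step 10: +1 new -> 41 infected
Step 11: +0 new -> 41 infected

Answer: 41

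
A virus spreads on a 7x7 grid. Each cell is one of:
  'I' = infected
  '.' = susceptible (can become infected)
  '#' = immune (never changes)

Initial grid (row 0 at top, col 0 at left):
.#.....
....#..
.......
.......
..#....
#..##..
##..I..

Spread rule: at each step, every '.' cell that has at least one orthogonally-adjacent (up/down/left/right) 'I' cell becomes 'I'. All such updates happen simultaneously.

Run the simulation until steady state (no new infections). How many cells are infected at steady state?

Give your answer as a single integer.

Step 0 (initial): 1 infected
Step 1: +2 new -> 3 infected
Step 2: +3 new -> 6 infected
Step 3: +3 new -> 9 infected
Step 4: +4 new -> 13 infected
Step 5: +5 new -> 18 infected
Step 6: +6 new -> 24 infected
Step 7: +6 new -> 30 infected
Step 8: +6 new -> 36 infected
Step 9: +3 new -> 39 infected
Step 10: +2 new -> 41 infected
Step 11: +0 new -> 41 infected

Answer: 41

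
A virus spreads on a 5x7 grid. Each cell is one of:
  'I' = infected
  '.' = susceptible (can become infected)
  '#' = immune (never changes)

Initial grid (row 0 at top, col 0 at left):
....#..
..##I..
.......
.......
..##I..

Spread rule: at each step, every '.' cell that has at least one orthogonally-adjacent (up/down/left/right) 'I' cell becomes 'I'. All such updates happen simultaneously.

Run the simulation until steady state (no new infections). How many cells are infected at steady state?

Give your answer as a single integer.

Step 0 (initial): 2 infected
Step 1: +4 new -> 6 infected
Step 2: +7 new -> 13 infected
Step 3: +5 new -> 18 infected
Step 4: +2 new -> 20 infected
Step 5: +4 new -> 24 infected
Step 6: +3 new -> 27 infected
Step 7: +2 new -> 29 infected
Step 8: +1 new -> 30 infected
Step 9: +0 new -> 30 infected

Answer: 30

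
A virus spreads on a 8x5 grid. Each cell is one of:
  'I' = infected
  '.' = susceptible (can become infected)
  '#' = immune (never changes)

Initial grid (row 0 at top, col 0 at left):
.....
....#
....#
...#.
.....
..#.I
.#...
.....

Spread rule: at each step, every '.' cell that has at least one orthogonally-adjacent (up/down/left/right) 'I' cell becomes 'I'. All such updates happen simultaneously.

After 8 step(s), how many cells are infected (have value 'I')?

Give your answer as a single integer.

Step 0 (initial): 1 infected
Step 1: +3 new -> 4 infected
Step 2: +4 new -> 8 infected
Step 3: +3 new -> 11 infected
Step 4: +3 new -> 14 infected
Step 5: +5 new -> 19 infected
Step 6: +6 new -> 25 infected
Step 7: +5 new -> 30 infected
Step 8: +3 new -> 33 infected

Answer: 33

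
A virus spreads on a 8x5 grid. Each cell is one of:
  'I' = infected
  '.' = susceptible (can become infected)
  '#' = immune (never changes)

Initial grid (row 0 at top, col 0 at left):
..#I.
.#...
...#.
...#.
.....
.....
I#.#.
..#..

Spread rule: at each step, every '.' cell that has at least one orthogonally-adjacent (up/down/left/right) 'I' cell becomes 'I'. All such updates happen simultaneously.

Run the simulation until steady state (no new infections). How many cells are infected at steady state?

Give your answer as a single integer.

Answer: 33

Derivation:
Step 0 (initial): 2 infected
Step 1: +4 new -> 6 infected
Step 2: +5 new -> 11 infected
Step 3: +5 new -> 16 infected
Step 4: +8 new -> 24 infected
Step 5: +4 new -> 28 infected
Step 6: +2 new -> 30 infected
Step 7: +2 new -> 32 infected
Step 8: +1 new -> 33 infected
Step 9: +0 new -> 33 infected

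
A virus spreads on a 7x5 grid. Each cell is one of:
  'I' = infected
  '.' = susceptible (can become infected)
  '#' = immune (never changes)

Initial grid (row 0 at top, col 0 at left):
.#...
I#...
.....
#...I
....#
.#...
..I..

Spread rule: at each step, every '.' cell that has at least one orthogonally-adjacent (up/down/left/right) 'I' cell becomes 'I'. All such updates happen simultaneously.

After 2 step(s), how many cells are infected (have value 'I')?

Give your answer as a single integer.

Step 0 (initial): 3 infected
Step 1: +7 new -> 10 infected
Step 2: +9 new -> 19 infected

Answer: 19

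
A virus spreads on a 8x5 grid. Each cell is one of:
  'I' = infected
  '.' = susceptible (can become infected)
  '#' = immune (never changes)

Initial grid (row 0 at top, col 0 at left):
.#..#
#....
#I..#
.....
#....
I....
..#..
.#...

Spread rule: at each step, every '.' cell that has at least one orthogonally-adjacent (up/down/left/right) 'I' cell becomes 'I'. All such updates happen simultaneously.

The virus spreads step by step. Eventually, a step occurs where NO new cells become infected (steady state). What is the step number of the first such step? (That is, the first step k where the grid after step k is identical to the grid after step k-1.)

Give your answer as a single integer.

Step 0 (initial): 2 infected
Step 1: +5 new -> 7 infected
Step 2: +8 new -> 15 infected
Step 3: +5 new -> 20 infected
Step 4: +6 new -> 26 infected
Step 5: +3 new -> 29 infected
Step 6: +2 new -> 31 infected
Step 7: +0 new -> 31 infected

Answer: 7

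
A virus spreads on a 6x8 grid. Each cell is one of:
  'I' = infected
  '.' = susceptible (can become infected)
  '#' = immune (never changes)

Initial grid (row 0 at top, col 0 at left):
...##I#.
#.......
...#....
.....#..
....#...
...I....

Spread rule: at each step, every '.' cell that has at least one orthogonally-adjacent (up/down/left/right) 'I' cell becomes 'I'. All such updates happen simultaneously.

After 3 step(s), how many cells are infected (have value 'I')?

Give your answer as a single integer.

Answer: 23

Derivation:
Step 0 (initial): 2 infected
Step 1: +4 new -> 6 infected
Step 2: +7 new -> 13 infected
Step 3: +10 new -> 23 infected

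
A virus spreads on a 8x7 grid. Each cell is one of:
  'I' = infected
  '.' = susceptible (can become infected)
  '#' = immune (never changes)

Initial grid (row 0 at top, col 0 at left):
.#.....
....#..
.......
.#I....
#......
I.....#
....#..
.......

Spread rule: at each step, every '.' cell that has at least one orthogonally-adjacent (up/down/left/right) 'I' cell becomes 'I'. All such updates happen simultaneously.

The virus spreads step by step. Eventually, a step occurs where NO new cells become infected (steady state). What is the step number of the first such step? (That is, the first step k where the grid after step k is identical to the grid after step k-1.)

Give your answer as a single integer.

Step 0 (initial): 2 infected
Step 1: +5 new -> 7 infected
Step 2: +9 new -> 16 infected
Step 3: +10 new -> 26 infected
Step 4: +9 new -> 35 infected
Step 5: +7 new -> 42 infected
Step 6: +4 new -> 46 infected
Step 7: +3 new -> 49 infected
Step 8: +1 new -> 50 infected
Step 9: +0 new -> 50 infected

Answer: 9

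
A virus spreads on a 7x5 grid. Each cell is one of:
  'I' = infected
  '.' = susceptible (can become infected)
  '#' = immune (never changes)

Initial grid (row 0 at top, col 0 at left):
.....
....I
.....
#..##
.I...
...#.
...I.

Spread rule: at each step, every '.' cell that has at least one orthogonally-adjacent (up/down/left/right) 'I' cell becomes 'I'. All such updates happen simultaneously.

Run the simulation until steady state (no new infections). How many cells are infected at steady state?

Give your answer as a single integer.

Answer: 31

Derivation:
Step 0 (initial): 3 infected
Step 1: +9 new -> 12 infected
Step 2: +10 new -> 22 infected
Step 3: +6 new -> 28 infected
Step 4: +2 new -> 30 infected
Step 5: +1 new -> 31 infected
Step 6: +0 new -> 31 infected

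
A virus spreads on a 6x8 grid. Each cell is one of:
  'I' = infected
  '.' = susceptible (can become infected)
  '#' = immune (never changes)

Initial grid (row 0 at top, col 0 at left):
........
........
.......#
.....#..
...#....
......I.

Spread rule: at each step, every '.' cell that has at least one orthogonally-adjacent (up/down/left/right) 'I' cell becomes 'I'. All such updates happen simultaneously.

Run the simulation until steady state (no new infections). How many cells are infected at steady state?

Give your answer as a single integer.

Answer: 45

Derivation:
Step 0 (initial): 1 infected
Step 1: +3 new -> 4 infected
Step 2: +4 new -> 8 infected
Step 3: +4 new -> 12 infected
Step 4: +4 new -> 16 infected
Step 5: +7 new -> 23 infected
Step 6: +7 new -> 30 infected
Step 7: +5 new -> 35 infected
Step 8: +4 new -> 39 infected
Step 9: +3 new -> 42 infected
Step 10: +2 new -> 44 infected
Step 11: +1 new -> 45 infected
Step 12: +0 new -> 45 infected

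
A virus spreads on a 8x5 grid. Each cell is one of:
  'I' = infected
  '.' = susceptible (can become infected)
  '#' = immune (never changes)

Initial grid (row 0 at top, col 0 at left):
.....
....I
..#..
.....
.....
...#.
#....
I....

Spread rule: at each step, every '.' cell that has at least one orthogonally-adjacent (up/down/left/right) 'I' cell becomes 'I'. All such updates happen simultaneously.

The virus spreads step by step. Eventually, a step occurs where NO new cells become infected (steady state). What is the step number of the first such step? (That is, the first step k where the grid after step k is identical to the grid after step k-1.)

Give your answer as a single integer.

Answer: 7

Derivation:
Step 0 (initial): 2 infected
Step 1: +4 new -> 6 infected
Step 2: +6 new -> 12 infected
Step 3: +7 new -> 19 infected
Step 4: +11 new -> 30 infected
Step 5: +6 new -> 36 infected
Step 6: +1 new -> 37 infected
Step 7: +0 new -> 37 infected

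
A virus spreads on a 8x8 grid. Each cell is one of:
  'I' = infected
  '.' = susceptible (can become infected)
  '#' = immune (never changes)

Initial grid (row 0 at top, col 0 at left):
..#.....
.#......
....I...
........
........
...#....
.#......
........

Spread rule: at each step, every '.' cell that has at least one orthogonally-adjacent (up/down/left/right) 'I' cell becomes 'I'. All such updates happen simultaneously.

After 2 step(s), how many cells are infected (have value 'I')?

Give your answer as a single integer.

Step 0 (initial): 1 infected
Step 1: +4 new -> 5 infected
Step 2: +8 new -> 13 infected

Answer: 13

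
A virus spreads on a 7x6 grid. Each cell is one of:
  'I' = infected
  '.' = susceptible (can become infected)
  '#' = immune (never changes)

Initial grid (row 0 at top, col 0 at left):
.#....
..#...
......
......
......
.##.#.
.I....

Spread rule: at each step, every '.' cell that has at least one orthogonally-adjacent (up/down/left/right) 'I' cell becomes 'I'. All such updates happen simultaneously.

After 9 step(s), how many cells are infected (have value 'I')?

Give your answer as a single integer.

Step 0 (initial): 1 infected
Step 1: +2 new -> 3 infected
Step 2: +2 new -> 5 infected
Step 3: +3 new -> 8 infected
Step 4: +4 new -> 12 infected
Step 5: +6 new -> 18 infected
Step 6: +6 new -> 24 infected
Step 7: +6 new -> 30 infected
Step 8: +3 new -> 33 infected
Step 9: +3 new -> 36 infected

Answer: 36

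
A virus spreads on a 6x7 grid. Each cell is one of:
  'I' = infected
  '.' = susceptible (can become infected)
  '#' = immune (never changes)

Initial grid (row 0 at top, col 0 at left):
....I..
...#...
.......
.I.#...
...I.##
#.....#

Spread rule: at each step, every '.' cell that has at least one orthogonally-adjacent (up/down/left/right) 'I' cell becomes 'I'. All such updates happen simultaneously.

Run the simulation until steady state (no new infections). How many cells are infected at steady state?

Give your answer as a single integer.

Answer: 36

Derivation:
Step 0 (initial): 3 infected
Step 1: +10 new -> 13 infected
Step 2: +12 new -> 25 infected
Step 3: +8 new -> 33 infected
Step 4: +3 new -> 36 infected
Step 5: +0 new -> 36 infected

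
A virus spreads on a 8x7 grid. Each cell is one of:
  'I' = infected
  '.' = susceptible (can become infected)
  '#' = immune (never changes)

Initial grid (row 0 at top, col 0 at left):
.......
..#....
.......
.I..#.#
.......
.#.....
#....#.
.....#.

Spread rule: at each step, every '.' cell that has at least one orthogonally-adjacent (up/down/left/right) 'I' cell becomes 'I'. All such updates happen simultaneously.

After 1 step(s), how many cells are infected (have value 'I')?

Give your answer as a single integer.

Answer: 5

Derivation:
Step 0 (initial): 1 infected
Step 1: +4 new -> 5 infected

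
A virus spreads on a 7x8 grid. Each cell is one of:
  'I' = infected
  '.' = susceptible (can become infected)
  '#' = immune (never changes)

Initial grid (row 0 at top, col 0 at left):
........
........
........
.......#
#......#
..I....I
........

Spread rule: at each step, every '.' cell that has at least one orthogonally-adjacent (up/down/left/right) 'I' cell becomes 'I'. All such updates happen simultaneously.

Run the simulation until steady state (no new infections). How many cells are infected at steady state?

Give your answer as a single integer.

Step 0 (initial): 2 infected
Step 1: +6 new -> 8 infected
Step 2: +10 new -> 18 infected
Step 3: +9 new -> 27 infected
Step 4: +7 new -> 34 infected
Step 5: +8 new -> 42 infected
Step 6: +7 new -> 49 infected
Step 7: +4 new -> 53 infected
Step 8: +0 new -> 53 infected

Answer: 53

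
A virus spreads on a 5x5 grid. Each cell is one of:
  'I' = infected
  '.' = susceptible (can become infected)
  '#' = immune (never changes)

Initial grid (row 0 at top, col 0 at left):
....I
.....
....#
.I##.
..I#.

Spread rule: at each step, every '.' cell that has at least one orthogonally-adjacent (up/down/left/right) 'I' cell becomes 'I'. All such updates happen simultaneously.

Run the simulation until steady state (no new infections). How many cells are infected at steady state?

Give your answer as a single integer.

Step 0 (initial): 3 infected
Step 1: +5 new -> 8 infected
Step 2: +6 new -> 14 infected
Step 3: +4 new -> 18 infected
Step 4: +1 new -> 19 infected
Step 5: +0 new -> 19 infected

Answer: 19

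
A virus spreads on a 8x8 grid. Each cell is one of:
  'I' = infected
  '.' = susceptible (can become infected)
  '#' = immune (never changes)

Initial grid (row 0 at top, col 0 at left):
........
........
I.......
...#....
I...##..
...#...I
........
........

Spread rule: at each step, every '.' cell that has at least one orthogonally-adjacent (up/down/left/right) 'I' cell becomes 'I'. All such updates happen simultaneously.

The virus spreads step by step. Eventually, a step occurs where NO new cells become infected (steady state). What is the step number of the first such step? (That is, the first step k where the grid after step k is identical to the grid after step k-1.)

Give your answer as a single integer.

Answer: 8

Derivation:
Step 0 (initial): 3 infected
Step 1: +8 new -> 11 infected
Step 2: +12 new -> 23 infected
Step 3: +13 new -> 36 infected
Step 4: +10 new -> 46 infected
Step 5: +9 new -> 55 infected
Step 6: +4 new -> 59 infected
Step 7: +1 new -> 60 infected
Step 8: +0 new -> 60 infected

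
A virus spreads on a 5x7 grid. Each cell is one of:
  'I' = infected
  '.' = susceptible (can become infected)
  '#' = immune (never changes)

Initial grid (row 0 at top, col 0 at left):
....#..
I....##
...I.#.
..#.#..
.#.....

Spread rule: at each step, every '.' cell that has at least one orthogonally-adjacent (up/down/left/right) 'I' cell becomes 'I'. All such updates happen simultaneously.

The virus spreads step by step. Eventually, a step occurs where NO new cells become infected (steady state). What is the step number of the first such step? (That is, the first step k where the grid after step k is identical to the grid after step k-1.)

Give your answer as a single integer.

Step 0 (initial): 2 infected
Step 1: +7 new -> 9 infected
Step 2: +7 new -> 16 infected
Step 3: +5 new -> 21 infected
Step 4: +1 new -> 22 infected
Step 5: +2 new -> 24 infected
Step 6: +1 new -> 25 infected
Step 7: +1 new -> 26 infected
Step 8: +0 new -> 26 infected

Answer: 8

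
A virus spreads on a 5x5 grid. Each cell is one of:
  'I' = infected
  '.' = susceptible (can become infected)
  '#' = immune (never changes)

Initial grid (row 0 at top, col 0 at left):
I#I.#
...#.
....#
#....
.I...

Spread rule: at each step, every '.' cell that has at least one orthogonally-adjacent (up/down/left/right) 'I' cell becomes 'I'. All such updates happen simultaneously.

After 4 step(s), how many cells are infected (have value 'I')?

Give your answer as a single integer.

Answer: 19

Derivation:
Step 0 (initial): 3 infected
Step 1: +6 new -> 9 infected
Step 2: +6 new -> 15 infected
Step 3: +3 new -> 18 infected
Step 4: +1 new -> 19 infected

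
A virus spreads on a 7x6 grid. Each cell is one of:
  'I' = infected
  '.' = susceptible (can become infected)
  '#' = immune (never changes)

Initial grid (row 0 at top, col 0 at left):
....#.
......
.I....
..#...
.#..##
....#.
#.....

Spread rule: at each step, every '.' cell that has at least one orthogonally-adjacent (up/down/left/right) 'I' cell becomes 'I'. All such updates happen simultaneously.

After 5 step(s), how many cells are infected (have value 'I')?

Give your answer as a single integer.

Step 0 (initial): 1 infected
Step 1: +4 new -> 5 infected
Step 2: +5 new -> 10 infected
Step 3: +6 new -> 16 infected
Step 4: +6 new -> 22 infected
Step 5: +5 new -> 27 infected

Answer: 27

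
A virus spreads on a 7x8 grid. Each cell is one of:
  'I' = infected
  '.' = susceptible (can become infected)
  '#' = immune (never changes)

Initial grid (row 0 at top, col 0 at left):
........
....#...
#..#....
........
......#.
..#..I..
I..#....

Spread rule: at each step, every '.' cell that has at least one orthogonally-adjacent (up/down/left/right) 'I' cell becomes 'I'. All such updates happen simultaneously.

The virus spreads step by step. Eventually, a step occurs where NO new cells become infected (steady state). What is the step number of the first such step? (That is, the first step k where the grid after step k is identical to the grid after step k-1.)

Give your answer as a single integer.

Answer: 9

Derivation:
Step 0 (initial): 2 infected
Step 1: +6 new -> 8 infected
Step 2: +9 new -> 17 infected
Step 3: +8 new -> 25 infected
Step 4: +7 new -> 32 infected
Step 5: +5 new -> 37 infected
Step 6: +5 new -> 42 infected
Step 7: +5 new -> 47 infected
Step 8: +3 new -> 50 infected
Step 9: +0 new -> 50 infected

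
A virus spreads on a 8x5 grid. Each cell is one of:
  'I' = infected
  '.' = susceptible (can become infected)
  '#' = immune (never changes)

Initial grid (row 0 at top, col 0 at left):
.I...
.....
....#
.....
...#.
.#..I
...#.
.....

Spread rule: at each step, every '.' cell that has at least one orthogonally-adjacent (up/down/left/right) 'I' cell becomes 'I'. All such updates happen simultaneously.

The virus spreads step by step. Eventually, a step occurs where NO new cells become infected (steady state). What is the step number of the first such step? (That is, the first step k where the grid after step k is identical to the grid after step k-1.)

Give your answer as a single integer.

Step 0 (initial): 2 infected
Step 1: +6 new -> 8 infected
Step 2: +7 new -> 15 infected
Step 3: +9 new -> 24 infected
Step 4: +7 new -> 31 infected
Step 5: +3 new -> 34 infected
Step 6: +2 new -> 36 infected
Step 7: +0 new -> 36 infected

Answer: 7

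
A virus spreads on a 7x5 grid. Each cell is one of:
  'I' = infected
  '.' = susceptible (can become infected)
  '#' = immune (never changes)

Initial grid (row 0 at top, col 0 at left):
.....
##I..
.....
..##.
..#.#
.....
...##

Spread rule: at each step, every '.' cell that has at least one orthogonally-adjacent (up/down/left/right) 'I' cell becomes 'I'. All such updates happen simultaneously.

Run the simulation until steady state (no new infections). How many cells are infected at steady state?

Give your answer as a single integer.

Step 0 (initial): 1 infected
Step 1: +3 new -> 4 infected
Step 2: +5 new -> 9 infected
Step 3: +5 new -> 14 infected
Step 4: +3 new -> 17 infected
Step 5: +2 new -> 19 infected
Step 6: +3 new -> 22 infected
Step 7: +3 new -> 25 infected
Step 8: +2 new -> 27 infected
Step 9: +0 new -> 27 infected

Answer: 27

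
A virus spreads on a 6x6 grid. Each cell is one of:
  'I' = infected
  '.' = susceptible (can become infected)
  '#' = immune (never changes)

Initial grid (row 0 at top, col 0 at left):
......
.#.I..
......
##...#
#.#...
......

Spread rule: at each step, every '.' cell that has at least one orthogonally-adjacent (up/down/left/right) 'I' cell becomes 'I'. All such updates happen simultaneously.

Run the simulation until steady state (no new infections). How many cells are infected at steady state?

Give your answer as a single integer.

Answer: 30

Derivation:
Step 0 (initial): 1 infected
Step 1: +4 new -> 5 infected
Step 2: +6 new -> 11 infected
Step 3: +7 new -> 18 infected
Step 4: +4 new -> 22 infected
Step 5: +4 new -> 26 infected
Step 6: +2 new -> 28 infected
Step 7: +2 new -> 30 infected
Step 8: +0 new -> 30 infected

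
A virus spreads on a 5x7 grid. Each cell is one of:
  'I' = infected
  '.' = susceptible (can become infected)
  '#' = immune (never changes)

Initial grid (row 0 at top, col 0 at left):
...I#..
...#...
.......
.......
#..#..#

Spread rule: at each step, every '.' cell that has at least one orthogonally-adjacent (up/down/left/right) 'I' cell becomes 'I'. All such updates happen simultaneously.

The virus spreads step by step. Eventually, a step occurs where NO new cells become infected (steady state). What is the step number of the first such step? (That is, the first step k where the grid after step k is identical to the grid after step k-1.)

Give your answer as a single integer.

Step 0 (initial): 1 infected
Step 1: +1 new -> 2 infected
Step 2: +2 new -> 4 infected
Step 3: +3 new -> 7 infected
Step 4: +4 new -> 11 infected
Step 5: +5 new -> 16 infected
Step 6: +5 new -> 21 infected
Step 7: +4 new -> 25 infected
Step 8: +4 new -> 29 infected
Step 9: +1 new -> 30 infected
Step 10: +0 new -> 30 infected

Answer: 10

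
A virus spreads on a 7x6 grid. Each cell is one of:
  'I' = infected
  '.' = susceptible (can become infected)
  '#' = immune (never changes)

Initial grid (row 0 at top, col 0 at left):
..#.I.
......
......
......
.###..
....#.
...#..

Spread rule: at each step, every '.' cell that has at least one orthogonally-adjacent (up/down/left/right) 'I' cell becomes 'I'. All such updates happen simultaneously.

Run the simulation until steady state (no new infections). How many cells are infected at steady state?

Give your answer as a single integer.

Answer: 36

Derivation:
Step 0 (initial): 1 infected
Step 1: +3 new -> 4 infected
Step 2: +3 new -> 7 infected
Step 3: +4 new -> 11 infected
Step 4: +5 new -> 16 infected
Step 5: +5 new -> 21 infected
Step 6: +4 new -> 25 infected
Step 7: +2 new -> 27 infected
Step 8: +2 new -> 29 infected
Step 9: +1 new -> 30 infected
Step 10: +2 new -> 32 infected
Step 11: +2 new -> 34 infected
Step 12: +2 new -> 36 infected
Step 13: +0 new -> 36 infected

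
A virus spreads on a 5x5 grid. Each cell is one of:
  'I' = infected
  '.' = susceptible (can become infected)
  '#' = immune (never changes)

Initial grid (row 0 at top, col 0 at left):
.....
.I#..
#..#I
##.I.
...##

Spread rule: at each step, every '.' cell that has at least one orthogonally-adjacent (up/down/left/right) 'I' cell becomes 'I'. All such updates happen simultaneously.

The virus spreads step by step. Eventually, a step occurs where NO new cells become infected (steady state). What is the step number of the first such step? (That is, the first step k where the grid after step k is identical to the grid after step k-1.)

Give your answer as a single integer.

Step 0 (initial): 3 infected
Step 1: +6 new -> 9 infected
Step 2: +6 new -> 15 infected
Step 3: +2 new -> 17 infected
Step 4: +1 new -> 18 infected
Step 5: +0 new -> 18 infected

Answer: 5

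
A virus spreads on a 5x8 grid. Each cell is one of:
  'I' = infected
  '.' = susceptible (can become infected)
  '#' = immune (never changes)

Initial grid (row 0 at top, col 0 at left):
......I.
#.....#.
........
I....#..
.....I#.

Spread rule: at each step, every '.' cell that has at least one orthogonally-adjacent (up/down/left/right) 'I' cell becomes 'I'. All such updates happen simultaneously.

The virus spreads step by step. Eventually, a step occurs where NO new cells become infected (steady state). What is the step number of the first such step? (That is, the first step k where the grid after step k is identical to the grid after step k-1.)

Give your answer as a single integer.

Step 0 (initial): 3 infected
Step 1: +6 new -> 9 infected
Step 2: +8 new -> 17 infected
Step 3: +9 new -> 26 infected
Step 4: +7 new -> 33 infected
Step 5: +3 new -> 36 infected
Step 6: +0 new -> 36 infected

Answer: 6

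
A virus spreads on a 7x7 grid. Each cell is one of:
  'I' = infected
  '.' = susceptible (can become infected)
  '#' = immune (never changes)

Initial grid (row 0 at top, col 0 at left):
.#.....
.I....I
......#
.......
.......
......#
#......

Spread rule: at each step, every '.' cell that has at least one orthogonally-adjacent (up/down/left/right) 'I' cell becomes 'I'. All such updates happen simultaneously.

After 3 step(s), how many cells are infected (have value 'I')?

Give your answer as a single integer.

Step 0 (initial): 2 infected
Step 1: +5 new -> 7 infected
Step 2: +9 new -> 16 infected
Step 3: +8 new -> 24 infected

Answer: 24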